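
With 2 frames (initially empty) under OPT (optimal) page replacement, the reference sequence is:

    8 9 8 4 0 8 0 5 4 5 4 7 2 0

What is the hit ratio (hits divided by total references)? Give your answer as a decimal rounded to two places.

8 -> fault, frames [8]
9 -> fault, frames [8, 9]
8 -> hit
4 -> fault, evict 9, frames [8, 4]
0 -> fault, evict 4, frames [8, 0]
8 -> hit
0 -> hit
5 -> fault, evict 8, frames [0, 5]
4 -> fault, evict 0, frames [5, 4]
5 -> hit
4 -> hit
7 -> fault, evict 4, frames [5, 7]
2 -> fault, evict 7, frames [5, 2]
0 -> fault, evict 2, frames [5, 0]
Hits: 5 of 14 references → 5/14 = 0.3571.

0.36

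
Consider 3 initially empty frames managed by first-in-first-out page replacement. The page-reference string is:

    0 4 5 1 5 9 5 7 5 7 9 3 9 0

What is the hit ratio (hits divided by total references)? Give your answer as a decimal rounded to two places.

0 → miss, frames [0]
4 → miss, frames [0, 4]
5 → miss, frames [0, 4, 5]
1 → miss, evict 0, frames [4, 5, 1]
5 → hit
9 → miss, evict 4, frames [5, 1, 9]
5 → hit
7 → miss, evict 5, frames [1, 9, 7]
5 → miss, evict 1, frames [9, 7, 5]
7 → hit
9 → hit
3 → miss, evict 9, frames [7, 5, 3]
9 → miss, evict 7, frames [5, 3, 9]
0 → miss, evict 5, frames [3, 9, 0]
Hits: 4 of 14 references → 4/14 = 0.2857.

0.29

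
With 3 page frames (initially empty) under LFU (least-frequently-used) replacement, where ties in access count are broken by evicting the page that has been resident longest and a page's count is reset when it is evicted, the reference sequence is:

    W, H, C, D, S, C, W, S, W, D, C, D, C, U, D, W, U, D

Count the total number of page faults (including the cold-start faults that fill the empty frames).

W → miss, frames (W)
H → miss, frames (W H)
C → miss, frames (W H C)
D → miss, evict W, frames (H C D)
S → miss, evict H, frames (C D S)
C → hit
W → miss, evict D, frames (C S W)
S → hit
W → hit
D → miss, evict C, frames (S W D)
C → miss, evict D, frames (S W C)
D → miss, evict C, frames (S W D)
C → miss, evict D, frames (S W C)
U → miss, evict C, frames (S W U)
D → miss, evict U, frames (S W D)
W → hit
U → miss, evict D, frames (S W U)
D → miss, evict U, frames (S W D)
Page faults: 14.

14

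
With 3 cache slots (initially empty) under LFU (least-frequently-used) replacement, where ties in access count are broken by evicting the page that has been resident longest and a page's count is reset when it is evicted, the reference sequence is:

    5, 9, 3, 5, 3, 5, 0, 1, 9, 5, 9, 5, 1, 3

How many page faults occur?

8

5 -> fault, frames (5)
9 -> fault, frames (5 9)
3 -> fault, frames (5 9 3)
5 -> hit
3 -> hit
5 -> hit
0 -> fault, evict 9, frames (5 3 0)
1 -> fault, evict 0, frames (5 3 1)
9 -> fault, evict 1, frames (5 3 9)
5 -> hit
9 -> hit
5 -> hit
1 -> fault, evict 3, frames (5 9 1)
3 -> fault, evict 1, frames (5 9 3)
Page faults: 8.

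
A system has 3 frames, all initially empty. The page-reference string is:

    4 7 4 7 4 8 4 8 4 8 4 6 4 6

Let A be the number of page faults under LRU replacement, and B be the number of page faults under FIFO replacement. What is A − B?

Under LRU: F F . . . F . . . . . F . . → 4 faults.
Under FIFO: F F . . . F . . . . . F F . → 5 faults.
A − B = 4 − 5 = -1.

-1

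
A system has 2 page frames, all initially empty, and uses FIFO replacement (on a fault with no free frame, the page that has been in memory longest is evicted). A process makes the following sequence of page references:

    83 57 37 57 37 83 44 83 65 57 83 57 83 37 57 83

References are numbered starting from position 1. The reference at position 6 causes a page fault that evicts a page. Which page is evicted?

57

pos 1: 83 → miss, frames [83]
pos 2: 57 → miss, frames [83, 57]
pos 3: 37 → miss, evict 83, frames [57, 37]
pos 4: 57 → hit
pos 5: 37 → hit
pos 6: 83 → miss, evict 57, frames [37, 83]
At position 6, page 57 is evicted.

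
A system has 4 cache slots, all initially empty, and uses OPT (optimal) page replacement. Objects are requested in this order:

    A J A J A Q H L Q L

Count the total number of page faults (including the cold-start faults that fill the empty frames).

5

A -> fault, frames [A]
J -> fault, frames [A, J]
A -> hit
J -> hit
A -> hit
Q -> fault, frames [A, J, Q]
H -> fault, frames [A, J, Q, H]
L -> fault, evict H, frames [A, J, Q, L]
Q -> hit
L -> hit
Page faults: 5.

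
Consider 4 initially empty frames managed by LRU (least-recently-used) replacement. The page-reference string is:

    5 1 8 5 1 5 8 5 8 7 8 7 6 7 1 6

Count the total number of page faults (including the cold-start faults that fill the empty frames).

6

5 -> fault, frames {5}
1 -> fault, frames {5,1}
8 -> fault, frames {5,1,8}
5 -> hit
1 -> hit
5 -> hit
8 -> hit
5 -> hit
8 -> hit
7 -> fault, frames {1,5,8,7}
8 -> hit
7 -> hit
6 -> fault, evict 1, frames {5,8,7,6}
7 -> hit
1 -> fault, evict 5, frames {8,6,7,1}
6 -> hit
Page faults: 6.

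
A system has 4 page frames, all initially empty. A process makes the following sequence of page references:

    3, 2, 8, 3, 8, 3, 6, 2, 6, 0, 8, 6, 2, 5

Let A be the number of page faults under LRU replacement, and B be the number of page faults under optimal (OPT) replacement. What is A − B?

1

Under LRU: F F F . . . F . . F F . . F → 7 faults.
Under OPT: F F F . . . F . . F . . . F → 6 faults.
A − B = 7 − 6 = 1.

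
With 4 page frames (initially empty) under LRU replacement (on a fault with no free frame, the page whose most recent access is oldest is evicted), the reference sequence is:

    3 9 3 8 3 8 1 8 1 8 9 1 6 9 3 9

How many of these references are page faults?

6

3: miss, frames {3}
9: miss, frames {3,9}
3: hit
8: miss, frames {9,3,8}
3: hit
8: hit
1: miss, frames {9,3,8,1}
8: hit
1: hit
8: hit
9: hit
1: hit
6: miss, evict 3, frames {8,9,1,6}
9: hit
3: miss, evict 8, frames {1,6,9,3}
9: hit
Page faults: 6.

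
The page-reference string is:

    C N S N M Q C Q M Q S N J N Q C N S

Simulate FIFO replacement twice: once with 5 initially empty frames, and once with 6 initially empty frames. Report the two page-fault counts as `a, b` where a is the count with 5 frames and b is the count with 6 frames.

9, 6

5 frames: F F F . F F . . . . . . F . . F F F → 9 faults.
6 frames: F F F . F F . . . . . . F . . . . . → 6 faults.
6 < 9: adding a frame reduced faults, as is typical.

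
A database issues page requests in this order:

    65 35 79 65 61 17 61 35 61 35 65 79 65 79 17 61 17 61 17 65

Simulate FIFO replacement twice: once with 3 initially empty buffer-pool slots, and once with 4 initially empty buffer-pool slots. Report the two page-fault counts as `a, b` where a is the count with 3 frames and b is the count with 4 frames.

3 frames: F F F . F F . F . . F F . . F F . . . F → 11 faults.
4 frames: F F F . F F . . . . F . . . . . . . . . → 6 faults.
6 < 11: adding a frame reduced faults, as is typical.

11, 6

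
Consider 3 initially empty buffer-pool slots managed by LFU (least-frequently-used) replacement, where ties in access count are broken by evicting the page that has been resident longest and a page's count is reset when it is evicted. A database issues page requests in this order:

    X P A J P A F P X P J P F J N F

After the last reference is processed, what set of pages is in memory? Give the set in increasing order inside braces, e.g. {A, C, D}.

X: miss, frames (X)
P: miss, frames (X P)
A: miss, frames (X P A)
J: miss, evict X, frames (P A J)
P: hit
A: hit
F: miss, evict J, frames (P A F)
P: hit
X: miss, evict F, frames (P A X)
P: hit
J: miss, evict X, frames (P A J)
P: hit
F: miss, evict J, frames (P A F)
J: miss, evict F, frames (P A J)
N: miss, evict J, frames (P A N)
F: miss, evict N, frames (P A F)

{A, F, P}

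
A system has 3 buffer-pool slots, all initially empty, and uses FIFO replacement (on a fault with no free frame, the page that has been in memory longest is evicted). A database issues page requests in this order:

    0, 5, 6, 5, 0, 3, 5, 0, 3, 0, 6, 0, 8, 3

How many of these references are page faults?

0 -> miss, frames {0}
5 -> miss, frames {0,5}
6 -> miss, frames {0,5,6}
5 -> hit
0 -> hit
3 -> miss, evict 0, frames {5,6,3}
5 -> hit
0 -> miss, evict 5, frames {6,3,0}
3 -> hit
0 -> hit
6 -> hit
0 -> hit
8 -> miss, evict 6, frames {3,0,8}
3 -> hit
Page faults: 6.

6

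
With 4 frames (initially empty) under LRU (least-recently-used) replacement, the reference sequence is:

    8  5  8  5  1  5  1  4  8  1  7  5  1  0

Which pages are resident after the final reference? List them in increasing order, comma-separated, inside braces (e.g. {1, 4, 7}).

8 -> miss, frames (8)
5 -> miss, frames (8 5)
8 -> hit
5 -> hit
1 -> miss, frames (8 5 1)
5 -> hit
1 -> hit
4 -> miss, frames (8 5 1 4)
8 -> hit
1 -> hit
7 -> miss, evict 5, frames (4 8 1 7)
5 -> miss, evict 4, frames (8 1 7 5)
1 -> hit
0 -> miss, evict 8, frames (7 5 1 0)

{0, 1, 5, 7}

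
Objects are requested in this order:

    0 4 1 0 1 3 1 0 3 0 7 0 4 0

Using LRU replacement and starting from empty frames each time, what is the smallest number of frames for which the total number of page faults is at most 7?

3

f=1: 14 faults
f=2: 9 faults
f=3: 6 faults
f=4: 6 faults
f=5: 5 faults
Smallest f with faults ≤ 7 is 3.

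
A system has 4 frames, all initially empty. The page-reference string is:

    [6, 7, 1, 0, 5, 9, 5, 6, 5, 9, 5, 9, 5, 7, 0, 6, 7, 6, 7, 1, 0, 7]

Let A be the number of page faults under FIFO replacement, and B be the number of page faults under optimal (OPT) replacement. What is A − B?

Under FIFO: F F F F F F . F . . . . . F F . . . . F . . → 10 faults.
Under OPT: F F F F F F . . . . . . . . F . . . . F . . → 8 faults.
A − B = 10 − 8 = 2.

2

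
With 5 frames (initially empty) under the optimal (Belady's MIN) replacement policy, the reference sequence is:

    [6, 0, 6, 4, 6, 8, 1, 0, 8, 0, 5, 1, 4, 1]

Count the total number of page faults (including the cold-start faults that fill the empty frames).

6: fault, frames {6}
0: fault, frames {6,0}
6: hit
4: fault, frames {6,0,4}
6: hit
8: fault, frames {6,0,4,8}
1: fault, frames {6,0,4,8,1}
0: hit
8: hit
0: hit
5: fault, evict 8, frames {6,0,4,1,5}
1: hit
4: hit
1: hit
Page faults: 6.

6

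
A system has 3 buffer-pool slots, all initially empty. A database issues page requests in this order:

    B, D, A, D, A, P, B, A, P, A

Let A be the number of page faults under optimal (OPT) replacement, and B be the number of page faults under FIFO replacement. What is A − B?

Under OPT: F F F . . F . . . . → 4 faults.
Under FIFO: F F F . . F F . . . → 5 faults.
A − B = 4 − 5 = -1.

-1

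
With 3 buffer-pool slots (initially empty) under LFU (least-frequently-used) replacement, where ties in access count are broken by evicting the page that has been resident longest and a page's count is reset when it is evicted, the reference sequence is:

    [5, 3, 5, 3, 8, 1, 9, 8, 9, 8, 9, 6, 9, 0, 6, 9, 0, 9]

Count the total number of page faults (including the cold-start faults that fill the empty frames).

5: miss, frames [5]
3: miss, frames [5, 3]
5: hit
3: hit
8: miss, frames [5, 3, 8]
1: miss, evict 8, frames [5, 3, 1]
9: miss, evict 1, frames [5, 3, 9]
8: miss, evict 9, frames [5, 3, 8]
9: miss, evict 8, frames [5, 3, 9]
8: miss, evict 9, frames [5, 3, 8]
9: miss, evict 8, frames [5, 3, 9]
6: miss, evict 9, frames [5, 3, 6]
9: miss, evict 6, frames [5, 3, 9]
0: miss, evict 9, frames [5, 3, 0]
6: miss, evict 0, frames [5, 3, 6]
9: miss, evict 6, frames [5, 3, 9]
0: miss, evict 9, frames [5, 3, 0]
9: miss, evict 0, frames [5, 3, 9]
Page faults: 16.

16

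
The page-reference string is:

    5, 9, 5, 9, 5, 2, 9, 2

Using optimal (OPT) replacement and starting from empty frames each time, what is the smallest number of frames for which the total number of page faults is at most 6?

2

f=1: 8 faults
f=2: 3 faults
f=3: 3 faults
Smallest f with faults ≤ 6 is 2.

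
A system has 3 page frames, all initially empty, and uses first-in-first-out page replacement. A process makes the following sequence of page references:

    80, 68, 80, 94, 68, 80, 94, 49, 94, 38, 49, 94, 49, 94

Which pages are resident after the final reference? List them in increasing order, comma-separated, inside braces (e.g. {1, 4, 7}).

{38, 49, 94}

80 → miss, frames (80)
68 → miss, frames (80 68)
80 → hit
94 → miss, frames (80 68 94)
68 → hit
80 → hit
94 → hit
49 → miss, evict 80, frames (68 94 49)
94 → hit
38 → miss, evict 68, frames (94 49 38)
49 → hit
94 → hit
49 → hit
94 → hit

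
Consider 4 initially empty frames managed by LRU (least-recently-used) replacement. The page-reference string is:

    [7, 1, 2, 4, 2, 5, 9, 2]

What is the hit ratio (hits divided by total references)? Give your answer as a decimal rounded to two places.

0.25

7: fault, frames (7)
1: fault, frames (7 1)
2: fault, frames (7 1 2)
4: fault, frames (7 1 2 4)
2: hit
5: fault, evict 7, frames (1 4 2 5)
9: fault, evict 1, frames (4 2 5 9)
2: hit
Hits: 2 of 8 references → 2/8 = 0.2500.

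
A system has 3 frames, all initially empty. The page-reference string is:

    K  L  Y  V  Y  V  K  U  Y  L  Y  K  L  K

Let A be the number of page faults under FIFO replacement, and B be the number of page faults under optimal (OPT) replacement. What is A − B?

Under FIFO: F F F F . . F F F F . F . . → 9 faults.
Under OPT: F F F F . . . F . F . . . . → 6 faults.
A − B = 9 − 6 = 3.

3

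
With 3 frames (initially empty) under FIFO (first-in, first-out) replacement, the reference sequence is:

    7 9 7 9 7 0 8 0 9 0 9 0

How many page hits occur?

7 -> miss, frames [7]
9 -> miss, frames [7, 9]
7 -> hit
9 -> hit
7 -> hit
0 -> miss, frames [7, 9, 0]
8 -> miss, evict 7, frames [9, 0, 8]
0 -> hit
9 -> hit
0 -> hit
9 -> hit
0 -> hit
Hits: 8.

8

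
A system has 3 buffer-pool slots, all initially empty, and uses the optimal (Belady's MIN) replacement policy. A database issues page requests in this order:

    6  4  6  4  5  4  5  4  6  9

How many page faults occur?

6: miss, frames {6}
4: miss, frames {6,4}
6: hit
4: hit
5: miss, frames {6,4,5}
4: hit
5: hit
4: hit
6: hit
9: miss, evict 5, frames {6,4,9}
Page faults: 4.

4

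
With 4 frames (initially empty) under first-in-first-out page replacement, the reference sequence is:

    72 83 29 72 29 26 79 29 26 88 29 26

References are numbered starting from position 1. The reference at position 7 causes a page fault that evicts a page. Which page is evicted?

pos 1: 72 → fault, frames {72}
pos 2: 83 → fault, frames {72,83}
pos 3: 29 → fault, frames {72,83,29}
pos 4: 72 → hit
pos 5: 29 → hit
pos 6: 26 → fault, frames {72,83,29,26}
pos 7: 79 → fault, evict 72, frames {83,29,26,79}
At position 7, page 72 is evicted.

72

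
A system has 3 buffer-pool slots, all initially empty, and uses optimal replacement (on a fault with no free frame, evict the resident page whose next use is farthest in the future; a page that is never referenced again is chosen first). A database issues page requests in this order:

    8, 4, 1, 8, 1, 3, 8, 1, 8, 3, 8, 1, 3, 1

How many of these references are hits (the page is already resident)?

10

8 → miss, frames [8]
4 → miss, frames [8, 4]
1 → miss, frames [8, 4, 1]
8 → hit
1 → hit
3 → miss, evict 4, frames [8, 1, 3]
8 → hit
1 → hit
8 → hit
3 → hit
8 → hit
1 → hit
3 → hit
1 → hit
Hits: 10.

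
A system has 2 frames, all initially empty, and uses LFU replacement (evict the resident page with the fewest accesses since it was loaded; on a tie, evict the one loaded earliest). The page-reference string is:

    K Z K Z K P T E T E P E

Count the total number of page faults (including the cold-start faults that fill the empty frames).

9

K -> fault, frames {K}
Z -> fault, frames {K,Z}
K -> hit
Z -> hit
K -> hit
P -> fault, evict Z, frames {K,P}
T -> fault, evict P, frames {K,T}
E -> fault, evict T, frames {K,E}
T -> fault, evict E, frames {K,T}
E -> fault, evict T, frames {K,E}
P -> fault, evict E, frames {K,P}
E -> fault, evict P, frames {K,E}
Page faults: 9.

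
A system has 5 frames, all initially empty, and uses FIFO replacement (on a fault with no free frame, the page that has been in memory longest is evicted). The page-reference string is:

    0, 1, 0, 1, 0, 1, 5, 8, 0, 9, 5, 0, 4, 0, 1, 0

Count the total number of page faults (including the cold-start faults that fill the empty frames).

8

0 → miss, frames [0]
1 → miss, frames [0, 1]
0 → hit
1 → hit
0 → hit
1 → hit
5 → miss, frames [0, 1, 5]
8 → miss, frames [0, 1, 5, 8]
0 → hit
9 → miss, frames [0, 1, 5, 8, 9]
5 → hit
0 → hit
4 → miss, evict 0, frames [1, 5, 8, 9, 4]
0 → miss, evict 1, frames [5, 8, 9, 4, 0]
1 → miss, evict 5, frames [8, 9, 4, 0, 1]
0 → hit
Page faults: 8.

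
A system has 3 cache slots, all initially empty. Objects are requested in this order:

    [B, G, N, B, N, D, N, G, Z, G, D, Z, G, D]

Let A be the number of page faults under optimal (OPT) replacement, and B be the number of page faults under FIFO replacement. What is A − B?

Under OPT: F F F . . F . . F . . . . . → 5 faults.
Under FIFO: F F F . . F . . F F . . . . → 6 faults.
A − B = 5 − 6 = -1.

-1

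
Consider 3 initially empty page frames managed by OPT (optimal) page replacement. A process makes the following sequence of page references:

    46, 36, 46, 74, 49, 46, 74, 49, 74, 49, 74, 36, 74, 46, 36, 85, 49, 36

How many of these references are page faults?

46: fault, frames {46}
36: fault, frames {46,36}
46: hit
74: fault, frames {46,36,74}
49: fault, evict 36, frames {46,74,49}
46: hit
74: hit
49: hit
74: hit
49: hit
74: hit
36: fault, evict 49, frames {46,74,36}
74: hit
46: hit
36: hit
85: fault, evict 74, frames {46,36,85}
49: fault, evict 85, frames {46,36,49}
36: hit
Page faults: 7.

7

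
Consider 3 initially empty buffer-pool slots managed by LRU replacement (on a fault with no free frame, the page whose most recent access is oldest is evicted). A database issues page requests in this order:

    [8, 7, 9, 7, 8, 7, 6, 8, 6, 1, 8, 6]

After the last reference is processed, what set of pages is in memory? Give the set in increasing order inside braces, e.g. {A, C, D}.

{1, 6, 8}

8: fault, frames {8}
7: fault, frames {8,7}
9: fault, frames {8,7,9}
7: hit
8: hit
7: hit
6: fault, evict 9, frames {8,7,6}
8: hit
6: hit
1: fault, evict 7, frames {8,6,1}
8: hit
6: hit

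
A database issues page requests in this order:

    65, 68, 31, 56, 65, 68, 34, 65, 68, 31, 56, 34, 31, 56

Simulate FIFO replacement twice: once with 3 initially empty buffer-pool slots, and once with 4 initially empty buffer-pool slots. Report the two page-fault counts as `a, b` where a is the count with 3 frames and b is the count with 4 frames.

9, 10

3 frames: F F F F F F F . . F F . . . → 9 faults.
4 frames: F F F F . . F F F F F F . . → 10 faults.
10 > 9: adding a frame increased faults — Belady's anomaly.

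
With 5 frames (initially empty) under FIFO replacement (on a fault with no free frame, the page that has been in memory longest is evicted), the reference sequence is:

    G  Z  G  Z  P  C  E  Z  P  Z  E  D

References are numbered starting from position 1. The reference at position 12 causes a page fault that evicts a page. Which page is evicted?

pos 1: G -> miss, frames (G)
pos 2: Z -> miss, frames (G Z)
pos 3: G -> hit
pos 4: Z -> hit
pos 5: P -> miss, frames (G Z P)
pos 6: C -> miss, frames (G Z P C)
pos 7: E -> miss, frames (G Z P C E)
pos 8: Z -> hit
pos 9: P -> hit
pos 10: Z -> hit
pos 11: E -> hit
pos 12: D -> miss, evict G, frames (Z P C E D)
At position 12, page G is evicted.

G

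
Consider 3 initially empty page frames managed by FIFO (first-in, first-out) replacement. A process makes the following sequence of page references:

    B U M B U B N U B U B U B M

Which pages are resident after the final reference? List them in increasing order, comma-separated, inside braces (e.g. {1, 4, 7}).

B → fault, frames (B)
U → fault, frames (B U)
M → fault, frames (B U M)
B → hit
U → hit
B → hit
N → fault, evict B, frames (U M N)
U → hit
B → fault, evict U, frames (M N B)
U → fault, evict M, frames (N B U)
B → hit
U → hit
B → hit
M → fault, evict N, frames (B U M)

{B, M, U}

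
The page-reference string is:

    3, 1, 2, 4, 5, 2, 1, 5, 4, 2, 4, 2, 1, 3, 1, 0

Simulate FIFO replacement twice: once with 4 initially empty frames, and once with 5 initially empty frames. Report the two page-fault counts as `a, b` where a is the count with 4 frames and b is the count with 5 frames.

8, 6

4 frames: F F F F F . . . . . . . . F F F → 8 faults.
5 frames: F F F F F . . . . . . . . . . F → 6 faults.
6 < 8: adding a frame reduced faults, as is typical.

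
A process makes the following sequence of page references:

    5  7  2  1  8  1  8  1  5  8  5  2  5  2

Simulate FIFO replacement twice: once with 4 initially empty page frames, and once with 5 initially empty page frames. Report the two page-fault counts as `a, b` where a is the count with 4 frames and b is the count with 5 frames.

6, 5

4 frames: F F F F F . . . F . . . . . → 6 faults.
5 frames: F F F F F . . . . . . . . . → 5 faults.
5 < 6: adding a frame reduced faults, as is typical.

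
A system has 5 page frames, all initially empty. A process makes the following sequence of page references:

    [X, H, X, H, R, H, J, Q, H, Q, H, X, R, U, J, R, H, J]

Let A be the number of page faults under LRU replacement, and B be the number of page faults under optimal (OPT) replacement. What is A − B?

Under LRU: F F . . F . F F . . . . . F F . . . → 7 faults.
Under OPT: F F . . F . F F . . . . . F . . . . → 6 faults.
A − B = 7 − 6 = 1.

1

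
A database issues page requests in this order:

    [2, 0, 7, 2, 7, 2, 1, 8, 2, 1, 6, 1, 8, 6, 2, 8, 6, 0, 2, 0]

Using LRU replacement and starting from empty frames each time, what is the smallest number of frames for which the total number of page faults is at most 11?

3

f=1: 20 faults
f=2: 16 faults
f=3: 10 faults
f=4: 7 faults
f=5: 7 faults
f=6: 6 faults
Smallest f with faults ≤ 11 is 3.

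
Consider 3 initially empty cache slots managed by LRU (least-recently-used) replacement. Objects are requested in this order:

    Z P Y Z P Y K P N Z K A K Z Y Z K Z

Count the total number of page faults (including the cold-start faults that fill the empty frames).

9

Z: miss, frames {Z}
P: miss, frames {Z,P}
Y: miss, frames {Z,P,Y}
Z: hit
P: hit
Y: hit
K: miss, evict Z, frames {P,Y,K}
P: hit
N: miss, evict Y, frames {K,P,N}
Z: miss, evict K, frames {P,N,Z}
K: miss, evict P, frames {N,Z,K}
A: miss, evict N, frames {Z,K,A}
K: hit
Z: hit
Y: miss, evict A, frames {K,Z,Y}
Z: hit
K: hit
Z: hit
Page faults: 9.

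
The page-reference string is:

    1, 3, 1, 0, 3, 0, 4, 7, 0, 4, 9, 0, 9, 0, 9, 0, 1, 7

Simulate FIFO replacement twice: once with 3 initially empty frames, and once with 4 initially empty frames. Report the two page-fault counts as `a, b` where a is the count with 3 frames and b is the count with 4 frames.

3 frames: F F . F . . F F . . F F . . . . F F → 9 faults.
4 frames: F F . F . . F F . . F . . . . . F . → 7 faults.
7 < 9: adding a frame reduced faults, as is typical.

9, 7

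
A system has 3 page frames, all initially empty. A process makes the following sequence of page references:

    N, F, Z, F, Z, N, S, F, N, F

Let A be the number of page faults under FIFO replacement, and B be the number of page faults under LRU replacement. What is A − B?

Under FIFO: F F F . . . F . F F → 6 faults.
Under LRU: F F F . . . F F . . → 5 faults.
A − B = 6 − 5 = 1.

1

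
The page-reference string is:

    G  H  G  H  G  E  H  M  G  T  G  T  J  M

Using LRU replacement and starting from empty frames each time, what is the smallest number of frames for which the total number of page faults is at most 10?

2

f=1: 14 faults
f=2: 9 faults
f=3: 8 faults
f=4: 6 faults
f=5: 6 faults
f=6: 6 faults
Smallest f with faults ≤ 10 is 2.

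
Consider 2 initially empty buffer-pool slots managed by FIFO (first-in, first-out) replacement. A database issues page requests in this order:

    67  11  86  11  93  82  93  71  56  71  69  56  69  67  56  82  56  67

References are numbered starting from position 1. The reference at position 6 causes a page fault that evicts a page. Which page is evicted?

pos 1: 67: miss, frames [67]
pos 2: 11: miss, frames [67, 11]
pos 3: 86: miss, evict 67, frames [11, 86]
pos 4: 11: hit
pos 5: 93: miss, evict 11, frames [86, 93]
pos 6: 82: miss, evict 86, frames [93, 82]
At position 6, page 86 is evicted.

86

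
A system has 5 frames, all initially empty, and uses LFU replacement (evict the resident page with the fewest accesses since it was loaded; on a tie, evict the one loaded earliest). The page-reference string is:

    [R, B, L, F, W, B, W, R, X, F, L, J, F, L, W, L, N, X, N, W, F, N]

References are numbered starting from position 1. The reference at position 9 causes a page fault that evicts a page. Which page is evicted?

pos 1: R: miss, frames (R)
pos 2: B: miss, frames (R B)
pos 3: L: miss, frames (R B L)
pos 4: F: miss, frames (R B L F)
pos 5: W: miss, frames (R B L F W)
pos 6: B: hit
pos 7: W: hit
pos 8: R: hit
pos 9: X: miss, evict L, frames (R B F W X)
At position 9, page L is evicted.

L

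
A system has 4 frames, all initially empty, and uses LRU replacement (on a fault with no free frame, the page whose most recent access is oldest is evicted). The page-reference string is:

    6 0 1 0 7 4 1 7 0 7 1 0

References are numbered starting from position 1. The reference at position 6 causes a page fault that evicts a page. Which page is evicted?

6

pos 1: 6 -> fault, frames (6)
pos 2: 0 -> fault, frames (6 0)
pos 3: 1 -> fault, frames (6 0 1)
pos 4: 0 -> hit
pos 5: 7 -> fault, frames (6 1 0 7)
pos 6: 4 -> fault, evict 6, frames (1 0 7 4)
At position 6, page 6 is evicted.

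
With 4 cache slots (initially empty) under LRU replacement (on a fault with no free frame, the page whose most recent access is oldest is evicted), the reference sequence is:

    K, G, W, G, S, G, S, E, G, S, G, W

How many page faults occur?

5

K -> fault, frames (K)
G -> fault, frames (K G)
W -> fault, frames (K G W)
G -> hit
S -> fault, frames (K W G S)
G -> hit
S -> hit
E -> fault, evict K, frames (W G S E)
G -> hit
S -> hit
G -> hit
W -> hit
Page faults: 5.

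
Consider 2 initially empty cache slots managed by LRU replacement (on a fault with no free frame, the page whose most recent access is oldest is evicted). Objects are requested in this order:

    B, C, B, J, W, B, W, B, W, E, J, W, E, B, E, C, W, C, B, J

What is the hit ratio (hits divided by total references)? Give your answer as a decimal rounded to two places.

0.30

B -> miss, frames [B]
C -> miss, frames [B, C]
B -> hit
J -> miss, evict C, frames [B, J]
W -> miss, evict B, frames [J, W]
B -> miss, evict J, frames [W, B]
W -> hit
B -> hit
W -> hit
E -> miss, evict B, frames [W, E]
J -> miss, evict W, frames [E, J]
W -> miss, evict E, frames [J, W]
E -> miss, evict J, frames [W, E]
B -> miss, evict W, frames [E, B]
E -> hit
C -> miss, evict B, frames [E, C]
W -> miss, evict E, frames [C, W]
C -> hit
B -> miss, evict W, frames [C, B]
J -> miss, evict C, frames [B, J]
Hits: 6 of 20 references → 6/20 = 0.3000.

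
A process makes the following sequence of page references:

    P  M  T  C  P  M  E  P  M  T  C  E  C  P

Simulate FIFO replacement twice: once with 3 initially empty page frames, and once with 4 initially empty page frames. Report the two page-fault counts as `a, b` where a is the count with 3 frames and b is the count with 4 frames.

3 frames: F F F F F F F . . F F . . F → 10 faults.
4 frames: F F F F . . F F F F F F . F → 11 faults.
11 > 10: adding a frame increased faults — Belady's anomaly.

10, 11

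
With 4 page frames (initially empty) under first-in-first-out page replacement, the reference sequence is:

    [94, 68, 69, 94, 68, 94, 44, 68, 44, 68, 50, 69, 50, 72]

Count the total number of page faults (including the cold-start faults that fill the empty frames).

94 → fault, frames {94}
68 → fault, frames {94,68}
69 → fault, frames {94,68,69}
94 → hit
68 → hit
94 → hit
44 → fault, frames {94,68,69,44}
68 → hit
44 → hit
68 → hit
50 → fault, evict 94, frames {68,69,44,50}
69 → hit
50 → hit
72 → fault, evict 68, frames {69,44,50,72}
Page faults: 6.

6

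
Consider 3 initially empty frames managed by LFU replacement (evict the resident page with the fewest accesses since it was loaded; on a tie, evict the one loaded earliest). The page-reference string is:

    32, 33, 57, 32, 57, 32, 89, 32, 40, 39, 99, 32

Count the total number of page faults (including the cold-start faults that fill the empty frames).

7

32: miss, frames {32}
33: miss, frames {32,33}
57: miss, frames {32,33,57}
32: hit
57: hit
32: hit
89: miss, evict 33, frames {32,57,89}
32: hit
40: miss, evict 89, frames {32,57,40}
39: miss, evict 40, frames {32,57,39}
99: miss, evict 39, frames {32,57,99}
32: hit
Page faults: 7.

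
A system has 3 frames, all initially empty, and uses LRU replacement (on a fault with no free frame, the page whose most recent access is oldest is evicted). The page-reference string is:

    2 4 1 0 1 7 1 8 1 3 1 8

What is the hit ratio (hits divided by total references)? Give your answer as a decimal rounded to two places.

2 → fault, frames {2}
4 → fault, frames {2,4}
1 → fault, frames {2,4,1}
0 → fault, evict 2, frames {4,1,0}
1 → hit
7 → fault, evict 4, frames {0,1,7}
1 → hit
8 → fault, evict 0, frames {7,1,8}
1 → hit
3 → fault, evict 7, frames {8,1,3}
1 → hit
8 → hit
Hits: 5 of 12 references → 5/12 = 0.4167.

0.42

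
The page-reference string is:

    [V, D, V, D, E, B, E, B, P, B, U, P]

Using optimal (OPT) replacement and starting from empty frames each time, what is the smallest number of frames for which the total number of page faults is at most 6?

2

f=1: 12 faults
f=2: 6 faults
f=3: 6 faults
f=4: 6 faults
f=5: 6 faults
f=6: 6 faults
Smallest f with faults ≤ 6 is 2.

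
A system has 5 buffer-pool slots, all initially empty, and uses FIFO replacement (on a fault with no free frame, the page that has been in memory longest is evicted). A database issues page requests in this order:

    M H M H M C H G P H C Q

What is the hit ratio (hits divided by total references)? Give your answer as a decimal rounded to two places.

0.50

M -> miss, frames (M)
H -> miss, frames (M H)
M -> hit
H -> hit
M -> hit
C -> miss, frames (M H C)
H -> hit
G -> miss, frames (M H C G)
P -> miss, frames (M H C G P)
H -> hit
C -> hit
Q -> miss, evict M, frames (H C G P Q)
Hits: 6 of 12 references → 6/12 = 0.5000.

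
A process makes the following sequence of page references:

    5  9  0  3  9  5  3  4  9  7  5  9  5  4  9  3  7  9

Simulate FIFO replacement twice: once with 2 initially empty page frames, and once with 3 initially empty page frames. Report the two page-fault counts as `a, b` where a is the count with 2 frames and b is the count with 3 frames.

2 frames: F F F F F F F F F F F F . F . F F F → 16 faults.
3 frames: F F F F . F . F F F F . . F F F F . → 13 faults.
13 < 16: adding a frame reduced faults, as is typical.

16, 13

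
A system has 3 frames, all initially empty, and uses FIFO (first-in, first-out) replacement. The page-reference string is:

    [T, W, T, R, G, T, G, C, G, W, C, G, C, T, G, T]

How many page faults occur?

T → miss, frames {T}
W → miss, frames {T,W}
T → hit
R → miss, frames {T,W,R}
G → miss, evict T, frames {W,R,G}
T → miss, evict W, frames {R,G,T}
G → hit
C → miss, evict R, frames {G,T,C}
G → hit
W → miss, evict G, frames {T,C,W}
C → hit
G → miss, evict T, frames {C,W,G}
C → hit
T → miss, evict C, frames {W,G,T}
G → hit
T → hit
Page faults: 9.

9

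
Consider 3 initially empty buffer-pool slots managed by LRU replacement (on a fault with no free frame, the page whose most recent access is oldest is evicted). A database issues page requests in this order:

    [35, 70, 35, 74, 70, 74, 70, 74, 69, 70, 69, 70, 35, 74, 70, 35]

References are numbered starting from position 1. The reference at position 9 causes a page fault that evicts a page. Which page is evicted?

pos 1: 35: miss, frames [35]
pos 2: 70: miss, frames [35, 70]
pos 3: 35: hit
pos 4: 74: miss, frames [70, 35, 74]
pos 5: 70: hit
pos 6: 74: hit
pos 7: 70: hit
pos 8: 74: hit
pos 9: 69: miss, evict 35, frames [70, 74, 69]
At position 9, page 35 is evicted.

35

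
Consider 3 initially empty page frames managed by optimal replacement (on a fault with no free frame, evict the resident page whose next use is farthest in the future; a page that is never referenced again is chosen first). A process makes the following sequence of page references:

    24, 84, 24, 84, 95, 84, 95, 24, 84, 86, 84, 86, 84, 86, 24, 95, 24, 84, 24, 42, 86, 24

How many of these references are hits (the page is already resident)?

15

24 -> fault, frames (24)
84 -> fault, frames (24 84)
24 -> hit
84 -> hit
95 -> fault, frames (24 84 95)
84 -> hit
95 -> hit
24 -> hit
84 -> hit
86 -> fault, evict 95, frames (24 84 86)
84 -> hit
86 -> hit
84 -> hit
86 -> hit
24 -> hit
95 -> fault, evict 86, frames (24 84 95)
24 -> hit
84 -> hit
24 -> hit
42 -> fault, evict 95, frames (24 84 42)
86 -> fault, evict 42, frames (24 84 86)
24 -> hit
Hits: 15.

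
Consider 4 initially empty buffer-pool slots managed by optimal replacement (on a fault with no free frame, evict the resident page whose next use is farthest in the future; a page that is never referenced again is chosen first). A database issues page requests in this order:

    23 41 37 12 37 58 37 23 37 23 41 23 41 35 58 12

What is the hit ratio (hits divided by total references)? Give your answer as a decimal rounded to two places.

23 → miss, frames (23)
41 → miss, frames (23 41)
37 → miss, frames (23 41 37)
12 → miss, frames (23 41 37 12)
37 → hit
58 → miss, evict 12, frames (23 41 37 58)
37 → hit
23 → hit
37 → hit
23 → hit
41 → hit
23 → hit
41 → hit
35 → miss, evict 37, frames (23 41 58 35)
58 → hit
12 → miss, evict 35, frames (23 41 58 12)
Hits: 9 of 16 references → 9/16 = 0.5625.

0.56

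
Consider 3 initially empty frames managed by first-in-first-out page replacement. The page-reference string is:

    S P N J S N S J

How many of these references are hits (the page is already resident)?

3

S -> miss, frames (S)
P -> miss, frames (S P)
N -> miss, frames (S P N)
J -> miss, evict S, frames (P N J)
S -> miss, evict P, frames (N J S)
N -> hit
S -> hit
J -> hit
Hits: 3.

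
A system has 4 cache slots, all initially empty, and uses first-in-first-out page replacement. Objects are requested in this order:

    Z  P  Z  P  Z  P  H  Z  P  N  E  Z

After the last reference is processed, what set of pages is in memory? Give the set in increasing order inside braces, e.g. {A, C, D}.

{E, H, N, Z}

Z → miss, frames {Z}
P → miss, frames {Z,P}
Z → hit
P → hit
Z → hit
P → hit
H → miss, frames {Z,P,H}
Z → hit
P → hit
N → miss, frames {Z,P,H,N}
E → miss, evict Z, frames {P,H,N,E}
Z → miss, evict P, frames {H,N,E,Z}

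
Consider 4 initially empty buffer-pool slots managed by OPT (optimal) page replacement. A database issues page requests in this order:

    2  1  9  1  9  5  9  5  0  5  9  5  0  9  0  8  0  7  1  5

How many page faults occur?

7

2 → miss, frames [2]
1 → miss, frames [2, 1]
9 → miss, frames [2, 1, 9]
1 → hit
9 → hit
5 → miss, frames [2, 1, 9, 5]
9 → hit
5 → hit
0 → miss, evict 2, frames [1, 9, 5, 0]
5 → hit
9 → hit
5 → hit
0 → hit
9 → hit
0 → hit
8 → miss, evict 9, frames [1, 5, 0, 8]
0 → hit
7 → miss, evict 8, frames [1, 5, 0, 7]
1 → hit
5 → hit
Page faults: 7.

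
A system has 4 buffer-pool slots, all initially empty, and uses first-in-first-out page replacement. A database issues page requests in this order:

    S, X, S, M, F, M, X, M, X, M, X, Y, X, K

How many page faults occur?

6

S -> miss, frames {S}
X -> miss, frames {S,X}
S -> hit
M -> miss, frames {S,X,M}
F -> miss, frames {S,X,M,F}
M -> hit
X -> hit
M -> hit
X -> hit
M -> hit
X -> hit
Y -> miss, evict S, frames {X,M,F,Y}
X -> hit
K -> miss, evict X, frames {M,F,Y,K}
Page faults: 6.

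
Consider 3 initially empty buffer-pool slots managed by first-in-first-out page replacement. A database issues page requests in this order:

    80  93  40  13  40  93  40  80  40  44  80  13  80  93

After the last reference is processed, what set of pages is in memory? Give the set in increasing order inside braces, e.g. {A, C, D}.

80 -> miss, frames {80}
93 -> miss, frames {80,93}
40 -> miss, frames {80,93,40}
13 -> miss, evict 80, frames {93,40,13}
40 -> hit
93 -> hit
40 -> hit
80 -> miss, evict 93, frames {40,13,80}
40 -> hit
44 -> miss, evict 40, frames {13,80,44}
80 -> hit
13 -> hit
80 -> hit
93 -> miss, evict 13, frames {80,44,93}

{44, 80, 93}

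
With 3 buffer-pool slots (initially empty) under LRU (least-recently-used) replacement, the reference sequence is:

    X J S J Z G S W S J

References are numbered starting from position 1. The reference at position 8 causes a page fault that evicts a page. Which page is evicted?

pos 1: X → fault, frames {X}
pos 2: J → fault, frames {X,J}
pos 3: S → fault, frames {X,J,S}
pos 4: J → hit
pos 5: Z → fault, evict X, frames {S,J,Z}
pos 6: G → fault, evict S, frames {J,Z,G}
pos 7: S → fault, evict J, frames {Z,G,S}
pos 8: W → fault, evict Z, frames {G,S,W}
At position 8, page Z is evicted.

Z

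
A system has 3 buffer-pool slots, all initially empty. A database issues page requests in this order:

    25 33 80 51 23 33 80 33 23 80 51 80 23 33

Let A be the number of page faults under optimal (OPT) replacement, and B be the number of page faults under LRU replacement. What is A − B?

Under OPT: F F F F F . . . . . F . . F → 7 faults.
Under LRU: F F F F F F F . . . F . . F → 9 faults.
A − B = 7 − 9 = -2.

-2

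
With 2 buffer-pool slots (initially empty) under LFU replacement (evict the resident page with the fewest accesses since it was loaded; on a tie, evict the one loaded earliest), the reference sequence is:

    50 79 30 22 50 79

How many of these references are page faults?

6

50: miss, frames [50]
79: miss, frames [50, 79]
30: miss, evict 50, frames [79, 30]
22: miss, evict 79, frames [30, 22]
50: miss, evict 30, frames [22, 50]
79: miss, evict 22, frames [50, 79]
Page faults: 6.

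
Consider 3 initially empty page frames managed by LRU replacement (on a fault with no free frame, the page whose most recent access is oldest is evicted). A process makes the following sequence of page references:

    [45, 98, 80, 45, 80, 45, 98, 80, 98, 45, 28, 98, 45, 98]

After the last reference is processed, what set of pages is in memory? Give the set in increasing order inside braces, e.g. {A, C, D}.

{28, 45, 98}

45 → miss, frames [45]
98 → miss, frames [45, 98]
80 → miss, frames [45, 98, 80]
45 → hit
80 → hit
45 → hit
98 → hit
80 → hit
98 → hit
45 → hit
28 → miss, evict 80, frames [98, 45, 28]
98 → hit
45 → hit
98 → hit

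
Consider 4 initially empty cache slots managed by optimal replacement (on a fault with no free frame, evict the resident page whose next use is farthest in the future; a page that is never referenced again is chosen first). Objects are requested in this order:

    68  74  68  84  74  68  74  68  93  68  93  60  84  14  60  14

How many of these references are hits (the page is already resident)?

68: miss, frames {68}
74: miss, frames {68,74}
68: hit
84: miss, frames {68,74,84}
74: hit
68: hit
74: hit
68: hit
93: miss, frames {68,74,84,93}
68: hit
93: hit
60: miss, evict 93, frames {68,74,84,60}
84: hit
14: miss, evict 84, frames {68,74,60,14}
60: hit
14: hit
Hits: 10.

10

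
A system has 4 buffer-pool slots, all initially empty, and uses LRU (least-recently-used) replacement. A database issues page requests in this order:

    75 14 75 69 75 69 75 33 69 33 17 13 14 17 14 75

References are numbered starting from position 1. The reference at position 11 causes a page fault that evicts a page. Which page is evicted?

pos 1: 75: fault, frames [75]
pos 2: 14: fault, frames [75, 14]
pos 3: 75: hit
pos 4: 69: fault, frames [14, 75, 69]
pos 5: 75: hit
pos 6: 69: hit
pos 7: 75: hit
pos 8: 33: fault, frames [14, 69, 75, 33]
pos 9: 69: hit
pos 10: 33: hit
pos 11: 17: fault, evict 14, frames [75, 69, 33, 17]
At position 11, page 14 is evicted.

14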